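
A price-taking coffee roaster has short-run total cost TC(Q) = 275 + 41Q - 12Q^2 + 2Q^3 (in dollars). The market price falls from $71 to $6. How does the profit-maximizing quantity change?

Output falls from 5 to 0 (the firm shuts down)

MC = 41 - 24Q + 6Q^2; the shutdown threshold is min AVC = $23 (at Q = 3).
With P = $71 above the shutdown price, P = MC gives Q = 5.
At P = $6 < min AVC = $23, price no longer covers variable cost at any output, so the firm shuts down: Q = 0.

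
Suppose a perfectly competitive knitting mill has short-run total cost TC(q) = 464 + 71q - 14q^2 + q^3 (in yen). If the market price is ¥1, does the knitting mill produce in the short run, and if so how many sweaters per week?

Shut down

Variable cost is VC = 71q - 14q^2 + q^3, so AVC = VC/q = 71 - 14q + q^2 and MC = dTC/dq = 71 - 28q + 3q^2.
AVC is minimized where dAVC/dq = -14 + 2q = 0, at q = 7; min AVC = 71 - 14·7 + 7^2 = ¥22.
With P < min AVC (¥1 < ¥22), every unit sold adds to the loss.
Best response: produce nothing and absorb the ¥464 fixed cost.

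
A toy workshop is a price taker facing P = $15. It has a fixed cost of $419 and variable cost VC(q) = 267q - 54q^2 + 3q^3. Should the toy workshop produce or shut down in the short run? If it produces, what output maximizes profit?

Strip out fixed cost: VC = 267q - 54q^2 + 3q^3. Then AVC = 267 - 54q + 3q^2 and MC = 267 - 108q + 9q^2.
AVC hits its minimum where MC = AVC, at q = 9, giving min AVC = 267 - 54·9 + 3·9^2 = $24.
With P < min AVC ($15 < $24), every unit sold adds to the loss.
Shutting down limits the loss to fixed cost, $419.

Shut down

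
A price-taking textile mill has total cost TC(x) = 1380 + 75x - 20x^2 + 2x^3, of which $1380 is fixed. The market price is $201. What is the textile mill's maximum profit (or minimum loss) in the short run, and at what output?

Profit = -$84 at x = 9

AVC = 75 - 20x + 2x^2; min AVC = $25 at x = 5. Since P = $201 ≥ min AVC, the firm produces.
MC = 75 - 40x + 6x^2. Setting P = MC and taking the root on the rising branch gives x* = 9.
TR = 201·9 = 1809. TC = 1380 + 513 = 1893. Profit = 1809 − 1893 = -$84.
By producing, the firm covers all variable cost plus $1296 of fixed cost; shutting down would lose the full $1380.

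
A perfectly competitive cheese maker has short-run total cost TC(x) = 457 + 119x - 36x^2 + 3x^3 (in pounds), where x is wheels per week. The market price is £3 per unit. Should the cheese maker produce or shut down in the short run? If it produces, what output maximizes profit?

Shut down

From TC, MC = TC'(x) = 119 - 72x + 9x^2 and AVC = VC/x = 119 - 36x + 3x^2.
AVC hits its minimum where MC = AVC, at x = 6, giving min AVC = 119 - 36·6 + 3·6^2 = £11.
With P < min AVC (£3 < £11), every unit sold adds to the loss.
Shutting down limits the loss to fixed cost, £457.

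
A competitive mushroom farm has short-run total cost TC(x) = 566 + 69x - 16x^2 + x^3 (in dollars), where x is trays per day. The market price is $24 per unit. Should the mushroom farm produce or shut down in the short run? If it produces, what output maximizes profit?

Variable cost is VC = 69x - 16x^2 + x^3, so AVC = VC/x = 69 - 16x + x^2 and MC = dTC/dx = 69 - 32x + 3x^2.
AVC is minimized where dAVC/dx = -16 + 2x = 0, at x = 8; min AVC = 69 - 16·8 + 8^2 = $5.
Because $24 ≥ $5, revenue can cover variable cost; the firm operates.
Set P = MC: 24 = 69 - 32x + 3x^2 → 45 - 32x + 3x^2 = 0. The roots are x = 5/3 and x = 9; the profit-maximizing output is on the rising part of MC, so x* = 9.
Check: AVC at x = 9 is $6 ≤ P, so revenue covers variable cost.
Profit = P·x − TC = 24·9 − 620 = -$404, a loss, but smaller than the $566 fixed cost the firm would lose by shutting down.

Produce at x = 9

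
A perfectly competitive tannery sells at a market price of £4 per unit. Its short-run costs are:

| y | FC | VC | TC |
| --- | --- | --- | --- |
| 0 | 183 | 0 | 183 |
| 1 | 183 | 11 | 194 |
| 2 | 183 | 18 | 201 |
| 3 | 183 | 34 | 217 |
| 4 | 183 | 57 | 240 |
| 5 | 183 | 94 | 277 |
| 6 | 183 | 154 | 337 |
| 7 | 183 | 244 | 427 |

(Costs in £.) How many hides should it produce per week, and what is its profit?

y = 0 (shut down); profit = -£183

Tabulate TR − TC: y=0: -183; y=1: -190; y=2: -193; y=3: -205; y=4: -224; y=5: -257; y=6: -313; y=7: -399.
Profit is highest at y = 0. Equivalently, the lowest AVC in the table is 18/2 ≈ £9 at y = 2, and P = £4 falls below it — price never covers variable cost, so the firm shuts down and loses only its fixed cost.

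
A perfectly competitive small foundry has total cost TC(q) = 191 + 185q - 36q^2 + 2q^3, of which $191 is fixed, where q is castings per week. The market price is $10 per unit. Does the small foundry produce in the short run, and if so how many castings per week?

Variable cost is VC = 185q - 36q^2 + 2q^3, so AVC = VC/q = 185 - 36q + 2q^2 and MC = dTC/dq = 185 - 72q + 6q^2.
AVC is minimized where dAVC/dq = -36 + 4q = 0, at q = 9; min AVC = 185 - 36·9 + 2·9^2 = $23.
P = $10 lies below min AVC = $23; no output level covers variable cost.
Shutting down limits the loss to fixed cost, $191.

Shut down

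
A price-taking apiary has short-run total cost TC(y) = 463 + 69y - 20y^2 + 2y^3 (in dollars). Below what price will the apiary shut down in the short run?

The firm shuts down when price falls below the minimum of average variable cost. AVC = VC/y = 69 - 20y + 2y^2.
dAVC/dy = -20 + 4y = 0 gives y = 5. min AVC = 69 - 20·5 + 2·5^2 = 19.
The firm shuts down for any P below $19.

$19 per unit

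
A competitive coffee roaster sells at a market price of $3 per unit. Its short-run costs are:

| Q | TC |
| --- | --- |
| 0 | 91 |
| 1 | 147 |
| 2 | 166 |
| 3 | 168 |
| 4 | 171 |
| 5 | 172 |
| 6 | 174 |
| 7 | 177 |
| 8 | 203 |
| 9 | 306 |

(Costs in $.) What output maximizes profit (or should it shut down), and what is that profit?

Tabulate TR − TC: Q=0: -91; Q=1: -144; Q=2: -160; Q=3: -159; Q=4: -159; Q=5: -157; Q=6: -156; Q=7: -156; Q=8: -179; Q=9: -279.
Profit is highest at Q = 0. Equivalently, the lowest AVC in the table is 86/7 ≈ $12.29 at Q = 7, and P = $3 falls below it — price never covers variable cost, so the firm shuts down and loses only its fixed cost.

Q = 0 (shut down); profit = -$91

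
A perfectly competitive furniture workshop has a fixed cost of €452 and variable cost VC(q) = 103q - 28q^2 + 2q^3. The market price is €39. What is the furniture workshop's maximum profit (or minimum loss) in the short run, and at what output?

AVC = 103 - 28q + 2q^2 has its minimum €5 at q = 7; price €39 clears that bar, so the firm operates.
MC = 103 - 56q + 6q^2. Setting P = MC and taking the root on the rising branch gives q* = 8.
TR = 39·8 = 312. TC = 452 + 56 = 508. Profit = 312 − 508 = -€196.
By producing, the firm covers all variable cost plus €256 of fixed cost; shutting down would lose the full €452.

Profit = -€196 at q = 8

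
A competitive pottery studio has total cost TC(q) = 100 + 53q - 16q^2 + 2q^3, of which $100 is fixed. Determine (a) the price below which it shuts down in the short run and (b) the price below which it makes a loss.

Shutdown price = $21; break-even price = $43

Shutdown price = min AVC. AVC = 53 - 16q + 2q^2, with vertex at q = 4 and minimum $21.
ATC = 100/q + 53 - 16q + 2q^2. Setting dATC/dq = −100/q^2 − 16 + 4q = 0 gives q = 5 (since 4·5^3 − 16·5^2 = 100).
min ATC = 100/5 + 53 − 16·5 + 2·5^2 = $43. That is the break-even price.
Between these two prices the firm operates at a loss; above $43 it earns a profit.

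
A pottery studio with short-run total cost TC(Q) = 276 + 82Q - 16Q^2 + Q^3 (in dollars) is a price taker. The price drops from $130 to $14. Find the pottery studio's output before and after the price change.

MC = 82 - 32Q + 3Q^2; the shutdown threshold is min AVC = $18 (at Q = 8).
With P = $130 above the shutdown price, P = MC gives Q = 12.
At P = $14 < min AVC = $18, price no longer covers variable cost at any output, so the firm shuts down: Q = 0.

Output falls from 12 to 0 (the firm shuts down)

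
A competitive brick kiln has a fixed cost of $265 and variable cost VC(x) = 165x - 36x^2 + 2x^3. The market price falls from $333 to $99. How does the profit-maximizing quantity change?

Output falls from 14 to 11

MC = 165 - 72x + 6x^2; the shutdown threshold is min AVC = $3 (at x = 9).
At P = $333 ≥ min AVC, set P = MC on the rising branch: x = 14.
At P = $99 ≥ min AVC, set P = MC: x = 11. The firm stays open but cuts output.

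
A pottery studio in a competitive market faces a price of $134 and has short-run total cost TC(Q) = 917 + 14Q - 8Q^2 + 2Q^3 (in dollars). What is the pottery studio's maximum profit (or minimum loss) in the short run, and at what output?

Profit = -$341 at Q = 6

AVC = 14 - 8Q + 2Q^2 has its minimum $6 at Q = 2; price $134 clears that bar, so the firm operates.
MC = 14 - 16Q + 6Q^2. Setting P = MC and taking the root on the rising branch gives Q* = 6.
TR = 134·6 = 804. TC = 917 + 228 = 1145. Profit = 804 − 1145 = -$341.
Shutting down would mean losing the fixed cost of $917, so operating at a loss of $341 is better by $576.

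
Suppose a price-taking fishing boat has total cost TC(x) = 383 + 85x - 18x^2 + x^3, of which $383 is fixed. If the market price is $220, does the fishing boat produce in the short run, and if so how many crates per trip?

Produce at x = 15

Variable cost is VC = 85x - 18x^2 + x^3, so AVC = VC/x = 85 - 18x + x^2 and MC = dTC/dx = 85 - 36x + 3x^2.
AVC is minimized where dAVC/dx = -18 + 2x = 0, at x = 9; min AVC = 85 - 18·9 + 9^2 = $4.
Since P = $220 ≥ min AVC = $4, price covers variable cost and the firm should produce.
Set P = MC: 220 = 85 - 36x + 3x^2 → -135 - 36x + 3x^2 = 0. The roots are x = -3 and x = 15; the profit-maximizing output is on the rising part of MC, so x* = 15.
Check: AVC at x = 15 is $40 ≤ P, so revenue covers variable cost.
Profit = P·x − TC = 220·15 − 983 = $2317.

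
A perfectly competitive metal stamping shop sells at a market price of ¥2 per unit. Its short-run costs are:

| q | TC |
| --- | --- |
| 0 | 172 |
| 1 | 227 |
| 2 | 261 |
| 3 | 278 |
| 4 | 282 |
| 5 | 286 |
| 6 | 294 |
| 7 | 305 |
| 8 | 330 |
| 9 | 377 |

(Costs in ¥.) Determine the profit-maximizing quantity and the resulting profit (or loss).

q = 0 (shut down); profit = -¥172

Compute π = P·q − TC at each output: q=0: -172; q=1: -225; q=2: -257; q=3: -272; q=4: -274; q=5: -276; q=6: -282; q=7: -291; q=8: -314; q=9: -359.
Profit is highest at q = 0. Equivalently, the lowest AVC in the table is 133/7 ≈ ¥19 at q = 7, and P = ¥2 falls below it — price never covers variable cost, so the firm shuts down and loses only its fixed cost.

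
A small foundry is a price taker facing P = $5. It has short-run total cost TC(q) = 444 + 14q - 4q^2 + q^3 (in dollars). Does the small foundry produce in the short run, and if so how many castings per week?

Shut down

From TC, MC = TC'(q) = 14 - 8q + 3q^2 and AVC = VC/q = 14 - 4q + q^2.
The AVC parabola has its vertex at q = 4/2 = 2, where AVC = 14 - 4·2 + 2^2 = $10.
P = $5 lies below min AVC = $10; no output level covers variable cost.
Best response: produce nothing and absorb the $444 fixed cost.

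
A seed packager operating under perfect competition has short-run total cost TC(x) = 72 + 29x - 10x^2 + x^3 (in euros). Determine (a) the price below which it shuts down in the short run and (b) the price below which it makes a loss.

AVC = 29 - 10x + x^2; minimized at x = 5, giving min AVC = €4. That is the shutdown price.
ATC = 72/x + 29 - 10x + x^2. Setting dATC/dx = −72/x^2 − 10 + 2x = 0 gives x = 6 (since 2·6^3 − 10·6^2 = 72).
min ATC = 72/6 + 29 − 10·6 + 6^2 = €17. That is the break-even price.
Between these two prices the firm operates at a loss; above €17 it earns a profit.

Shutdown price = €4; break-even price = €17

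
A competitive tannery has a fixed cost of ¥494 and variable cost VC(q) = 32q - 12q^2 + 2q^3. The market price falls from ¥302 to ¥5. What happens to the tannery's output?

MC = 32 - 24q + 6q^2; the shutdown threshold is min AVC = ¥14 (at q = 3).
At P = ¥302 ≥ min AVC, set P = MC on the rising branch: q = 9.
At P = ¥5 < min AVC = ¥14, price no longer covers variable cost at any output, so the firm shuts down: q = 0.

Output falls from 9 to 0 (the firm shuts down)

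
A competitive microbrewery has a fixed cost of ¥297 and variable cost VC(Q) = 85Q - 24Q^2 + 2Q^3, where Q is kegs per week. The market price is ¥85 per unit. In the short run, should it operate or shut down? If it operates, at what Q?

Strip out fixed cost: VC = 85Q - 24Q^2 + 2Q^3. Then AVC = 85 - 24Q + 2Q^2 and MC = 85 - 48Q + 6Q^2.
The AVC parabola has its vertex at Q = 24/4 = 6, where AVC = 85 - 24·6 + 2·6^2 = ¥13.
Since P = ¥85 ≥ min AVC = ¥13, price covers variable cost and the firm should produce.
P = MC gives -48Q + 6Q^2 = 0, with roots 0 and 8. Take the larger (rising MC): Q* = 8.
Check: AVC at Q = 8 is ¥21 ≤ P, so revenue covers variable cost.
Profit = P·Q − TC = 85·8 − 465 = ¥215.

Produce at Q = 8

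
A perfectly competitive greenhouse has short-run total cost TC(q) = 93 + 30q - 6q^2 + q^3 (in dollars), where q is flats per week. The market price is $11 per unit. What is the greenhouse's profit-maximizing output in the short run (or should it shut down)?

Shut down

Strip out fixed cost: VC = 30q - 6q^2 + q^3. Then AVC = 30 - 6q + q^2 and MC = 30 - 12q + 3q^2.
AVC hits its minimum where MC = AVC, at q = 3, giving min AVC = 30 - 6·3 + 3^2 = $21.
With P < min AVC ($11 < $21), every unit sold adds to the loss.
Best response: produce nothing and absorb the $93 fixed cost.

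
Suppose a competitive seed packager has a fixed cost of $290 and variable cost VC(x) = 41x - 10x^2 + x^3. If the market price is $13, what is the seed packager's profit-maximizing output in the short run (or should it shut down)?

Shut down

From TC, MC = TC'(x) = 41 - 20x + 3x^2 and AVC = VC/x = 41 - 10x + x^2.
AVC hits its minimum where MC = AVC, at x = 5, giving min AVC = 41 - 10·5 + 5^2 = $16.
Since P = $13 < min AVC = $16, price fails to cover variable cost at any output.
Best response: produce nothing and absorb the $290 fixed cost.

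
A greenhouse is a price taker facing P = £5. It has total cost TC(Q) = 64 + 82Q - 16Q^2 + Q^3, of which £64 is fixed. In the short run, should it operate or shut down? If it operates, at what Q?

Shut down

From TC, MC = TC'(Q) = 82 - 32Q + 3Q^2 and AVC = VC/Q = 82 - 16Q + Q^2.
AVC hits its minimum where MC = AVC, at Q = 8, giving min AVC = 82 - 16·8 + 8^2 = £18.
P = £5 lies below min AVC = £18; no output level covers variable cost.
The firm minimizes its loss by shutting down and losing only its fixed cost of £64.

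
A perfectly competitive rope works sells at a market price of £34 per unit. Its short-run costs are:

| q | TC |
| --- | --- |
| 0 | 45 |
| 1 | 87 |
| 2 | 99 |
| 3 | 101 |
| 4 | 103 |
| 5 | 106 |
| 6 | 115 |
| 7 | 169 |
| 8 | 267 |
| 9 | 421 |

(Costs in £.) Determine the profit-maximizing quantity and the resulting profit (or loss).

Compute π = P·q − TC at each output: q=0: -45; q=1: -53; q=2: -31; q=3: 1; q=4: 33; q=5: 64; q=6: 89; q=7: 69; q=8: 5; q=9: -115.
Profit is maximized at q = 6. AVC there is 70/6 = £11.67 ≤ P, so producing beats shutting down (which would give -£45).

q = 6; profit = £89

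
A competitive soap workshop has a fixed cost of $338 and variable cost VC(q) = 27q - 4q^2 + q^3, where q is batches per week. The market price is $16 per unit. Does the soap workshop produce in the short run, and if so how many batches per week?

Strip out fixed cost: VC = 27q - 4q^2 + q^3. Then AVC = 27 - 4q + q^2 and MC = 27 - 8q + 3q^2.
AVC hits its minimum where MC = AVC, at q = 2, giving min AVC = 27 - 4·2 + 2^2 = $23.
Since P = $16 < min AVC = $23, price fails to cover variable cost at any output.
Best response: produce nothing and absorb the $338 fixed cost.

Shut down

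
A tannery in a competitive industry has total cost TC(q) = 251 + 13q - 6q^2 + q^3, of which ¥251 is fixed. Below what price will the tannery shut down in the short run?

¥4 per unit

Short-run supply begins at min AVC. From VC = 13q - 6q^2 + q^3, AVC = 13 - 6q + q^2.
dAVC/dq = -6 + 2q = 0 gives q = 3. min AVC = 13 - 6·3 + 3^2 = 4.
For P < ¥4 the firm produces nothing.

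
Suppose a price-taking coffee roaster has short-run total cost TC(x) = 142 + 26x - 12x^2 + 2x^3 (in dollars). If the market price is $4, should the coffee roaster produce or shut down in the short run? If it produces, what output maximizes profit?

Variable cost is VC = 26x - 12x^2 + 2x^3, so AVC = VC/x = 26 - 12x + 2x^2 and MC = dTC/dx = 26 - 24x + 6x^2.
AVC is minimized where dAVC/dx = -12 + 4x = 0, at x = 3; min AVC = 26 - 12·3 + 2·3^2 = $8.
P = $4 lies below min AVC = $8; no output level covers variable cost.
Best response: produce nothing and absorb the $142 fixed cost.

Shut down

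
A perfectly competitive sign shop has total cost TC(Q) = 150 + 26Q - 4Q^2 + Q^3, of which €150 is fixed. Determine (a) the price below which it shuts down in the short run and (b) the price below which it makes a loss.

Shutdown price = min AVC. AVC = 26 - 4Q + Q^2, with vertex at Q = 2 and minimum €22.
ATC = 150/Q + 26 - 4Q + Q^2. Setting dATC/dQ = −150/Q^2 − 4 + 2Q = 0 gives Q = 5 (since 2·5^3 − 4·5^2 = 150).
min ATC = 150/5 + 26 − 4·5 + 5^2 = €61. That is the break-even price.
For €22 ≤ P < €61 the firm produces at a loss; below €22 it shuts down.

Shutdown price = €22; break-even price = €61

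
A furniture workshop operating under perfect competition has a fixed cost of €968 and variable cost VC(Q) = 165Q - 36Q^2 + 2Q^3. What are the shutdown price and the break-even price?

AVC = 165 - 36Q + 2Q^2; minimized at Q = 9, giving min AVC = €3. That is the shutdown price.
ATC = 968/Q + 165 - 36Q + 2Q^2. Setting dATC/dQ = −968/Q^2 − 36 + 4Q = 0 gives Q = 11 (since 4·11^3 − 36·11^2 = 968).
min ATC = 968/11 + 165 − 36·11 + 2·11^2 = €99. That is the break-even price.
For €3 ≤ P < €99 the firm produces at a loss; below €3 it shuts down.

Shutdown price = €3; break-even price = €99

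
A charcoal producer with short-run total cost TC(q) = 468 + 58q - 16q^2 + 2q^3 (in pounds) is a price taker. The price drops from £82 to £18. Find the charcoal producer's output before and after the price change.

AVC = 58 - 16q + 2q^2, minimized at q = 4 where min AVC = £26. MC = 58 - 32q + 6q^2.
With P = £82 above the shutdown price, P = MC gives q = 6.
At P = £18 < min AVC = £26, price no longer covers variable cost at any output, so the firm shuts down: q = 0.

Output falls from 6 to 0 (the firm shuts down)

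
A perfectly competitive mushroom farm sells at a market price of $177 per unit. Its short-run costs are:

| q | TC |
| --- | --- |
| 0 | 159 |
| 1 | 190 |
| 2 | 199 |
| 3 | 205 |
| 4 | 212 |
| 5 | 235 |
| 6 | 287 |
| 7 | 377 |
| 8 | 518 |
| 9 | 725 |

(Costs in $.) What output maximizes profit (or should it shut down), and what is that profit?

q = 8; profit = $898

Tabulate TR − TC: q=0: -159; q=1: -13; q=2: 155; q=3: 326; q=4: 496; q=5: 650; q=6: 775; q=7: 862; q=8: 898; q=9: 868.
Profit is maximized at q = 8. AVC there is 359/8 = $44.88 ≤ P, so producing beats shutting down (which would give -$159).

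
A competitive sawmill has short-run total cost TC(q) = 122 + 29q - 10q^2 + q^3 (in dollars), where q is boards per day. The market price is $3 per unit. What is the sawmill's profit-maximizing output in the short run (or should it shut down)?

Variable cost is VC = 29q - 10q^2 + q^3, so AVC = VC/q = 29 - 10q + q^2 and MC = dTC/dq = 29 - 20q + 3q^2.
The AVC parabola has its vertex at q = 10/2 = 5, where AVC = 29 - 10·5 + 5^2 = $4.
With P < min AVC ($3 < $4), every unit sold adds to the loss.
Shutting down limits the loss to fixed cost, $122.

Shut down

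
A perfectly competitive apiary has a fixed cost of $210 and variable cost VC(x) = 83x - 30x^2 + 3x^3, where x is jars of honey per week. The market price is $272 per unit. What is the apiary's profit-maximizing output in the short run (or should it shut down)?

Produce at x = 9

Variable cost is VC = 83x - 30x^2 + 3x^3, so AVC = VC/x = 83 - 30x + 3x^2 and MC = dTC/dx = 83 - 60x + 9x^2.
AVC hits its minimum where MC = AVC, at x = 5, giving min AVC = 83 - 30·5 + 3·5^2 = $8.
Because $272 ≥ $8, revenue can cover variable cost; the firm operates.
Set P = MC: 272 = 83 - 60x + 9x^2 → -189 - 60x + 9x^2 = 0. The roots are x = -7/3 and x = 9; the profit-maximizing output is on the rising part of MC, so x* = 9.
Check: AVC at x = 9 is $56 ≤ P, so revenue covers variable cost.
Profit = P·x − TC = 272·9 − 714 = $1734.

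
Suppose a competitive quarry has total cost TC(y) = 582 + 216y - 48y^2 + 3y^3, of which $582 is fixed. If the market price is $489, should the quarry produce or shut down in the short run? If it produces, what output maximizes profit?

Produce at y = 13

Strip out fixed cost: VC = 216y - 48y^2 + 3y^3. Then AVC = 216 - 48y + 3y^2 and MC = 216 - 96y + 9y^2.
The AVC parabola has its vertex at y = 48/6 = 8, where AVC = 216 - 48·8 + 3·8^2 = $24.
P = $489 exceeds min AVC = $24, so the firm stays open.
Set P = MC: 489 = 216 - 96y + 9y^2 → -273 - 96y + 9y^2 = 0. The roots are y = -7/3 and y = 13; the profit-maximizing output is on the rising part of MC, so y* = 13.
Check: AVC at y = 13 is $99 ≤ P, so revenue covers variable cost.
Profit = P·y − TC = 489·13 − 1869 = $4488.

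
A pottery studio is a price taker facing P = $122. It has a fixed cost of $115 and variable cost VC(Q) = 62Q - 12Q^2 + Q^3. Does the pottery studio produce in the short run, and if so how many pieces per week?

Produce at Q = 10

Variable cost is VC = 62Q - 12Q^2 + Q^3, so AVC = VC/Q = 62 - 12Q + Q^2 and MC = dTC/dQ = 62 - 24Q + 3Q^2.
The AVC parabola has its vertex at Q = 12/2 = 6, where AVC = 62 - 12·6 + 6^2 = $26.
P = $122 exceeds min AVC = $26, so the firm stays open.
P = MC gives -60 - 24Q + 3Q^2 = 0, with roots -2 and 10. Take the larger (rising MC): Q* = 10.
Check: AVC at Q = 10 is $42 ≤ P, so revenue covers variable cost.
Profit = P·Q − TC = 122·10 − 535 = $685.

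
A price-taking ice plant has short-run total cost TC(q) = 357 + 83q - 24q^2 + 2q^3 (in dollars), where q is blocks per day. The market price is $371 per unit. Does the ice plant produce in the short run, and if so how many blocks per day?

Produce at q = 12

Variable cost is VC = 83q - 24q^2 + 2q^3, so AVC = VC/q = 83 - 24q + 2q^2 and MC = dTC/dq = 83 - 48q + 6q^2.
AVC hits its minimum where MC = AVC, at q = 6, giving min AVC = 83 - 24·6 + 2·6^2 = $11.
Since P = $371 ≥ min AVC = $11, price covers variable cost and the firm should produce.
Solving P = MC: -288 - 48q + 6q^2 = 0 ⇒ q = -4 or 12. On the upward-sloping branch, q* = 12.
Check: AVC at q = 12 is $83 ≤ P, so revenue covers variable cost.
Profit = P·q − TC = 371·12 − 1353 = $3099.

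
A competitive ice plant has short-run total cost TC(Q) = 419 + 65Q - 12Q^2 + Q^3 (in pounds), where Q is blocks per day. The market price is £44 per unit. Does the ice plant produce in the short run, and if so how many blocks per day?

Produce at Q = 7

Strip out fixed cost: VC = 65Q - 12Q^2 + Q^3. Then AVC = 65 - 12Q + Q^2 and MC = 65 - 24Q + 3Q^2.
The AVC parabola has its vertex at Q = 12/2 = 6, where AVC = 65 - 12·6 + 6^2 = £29.
P = £44 exceeds min AVC = £29, so the firm stays open.
Set P = MC: 44 = 65 - 24Q + 3Q^2 → 21 - 24Q + 3Q^2 = 0. The roots are Q = 1 and Q = 7; the profit-maximizing output is on the rising part of MC, so Q* = 7.
Check: AVC at Q = 7 is £30 ≤ P, so revenue covers variable cost.
Profit = P·Q − TC = 44·7 − 629 = -£321, a loss, but smaller than the £419 fixed cost the firm would lose by shutting down.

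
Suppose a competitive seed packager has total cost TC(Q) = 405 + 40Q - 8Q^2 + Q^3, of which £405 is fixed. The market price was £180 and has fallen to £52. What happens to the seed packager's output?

Output falls from 10 to 6

MC = 40 - 16Q + 3Q^2; the shutdown threshold is min AVC = £24 (at Q = 4).
With P = £180 above the shutdown price, P = MC gives Q = 10.
At P = £52 ≥ min AVC, set P = MC: Q = 6. The firm stays open but cuts output.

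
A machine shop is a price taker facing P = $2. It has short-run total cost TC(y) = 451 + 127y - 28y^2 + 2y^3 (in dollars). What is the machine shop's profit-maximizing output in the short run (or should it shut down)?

Shut down

Variable cost is VC = 127y - 28y^2 + 2y^3, so AVC = VC/y = 127 - 28y + 2y^2 and MC = dTC/dy = 127 - 56y + 6y^2.
AVC is minimized where dAVC/dy = -28 + 4y = 0, at y = 7; min AVC = 127 - 28·7 + 2·7^2 = $29.
With P < min AVC ($2 < $29), every unit sold adds to the loss.
The firm minimizes its loss by shutting down and losing only its fixed cost of $451.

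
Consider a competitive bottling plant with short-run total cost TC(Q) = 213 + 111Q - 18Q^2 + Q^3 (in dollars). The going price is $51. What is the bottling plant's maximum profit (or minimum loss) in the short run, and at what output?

AVC = 111 - 18Q + Q^2; min AVC = $30 at Q = 9. Since P = $51 ≥ min AVC, the firm produces.
With MC = 111 - 36Q + 3Q^2, P = MC on the upward-sloping part at Q* = 10.
TR = 51·10 = 510. TC = 213 + 310 = 523. Profit = 510 − 523 = -$13.
By producing, the firm covers all variable cost plus $200 of fixed cost; shutting down would lose the full $213.

Profit = -$13 at Q = 10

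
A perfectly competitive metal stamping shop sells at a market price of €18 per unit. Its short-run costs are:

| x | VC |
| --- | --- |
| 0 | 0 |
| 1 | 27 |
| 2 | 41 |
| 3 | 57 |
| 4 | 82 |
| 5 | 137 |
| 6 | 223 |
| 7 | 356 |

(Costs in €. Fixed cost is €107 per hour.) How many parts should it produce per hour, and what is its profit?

Profit at each row (π = 18x − TC): x=0: -107; x=1: -116; x=2: -112; x=3: -110; x=4: -117; x=5: -154; x=6: -222; x=7: -337.
Profit is highest at x = 0. Equivalently, the lowest AVC in the table is 57/3 ≈ €19 at x = 3, and P = €18 falls below it — price never covers variable cost, so the firm shuts down and loses only its fixed cost.

x = 0 (shut down); profit = -€107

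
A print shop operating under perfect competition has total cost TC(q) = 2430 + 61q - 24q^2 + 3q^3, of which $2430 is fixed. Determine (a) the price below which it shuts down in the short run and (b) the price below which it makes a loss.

Shutdown price = min AVC. AVC = 61 - 24q + 3q^2, with vertex at q = 4 and minimum $13.
ATC = 2430/q + 61 - 24q + 3q^2. Setting dATC/dq = −2430/q^2 − 24 + 6q = 0 gives q = 9 (since 6·9^3 − 24·9^2 = 2430).
min ATC = 2430/9 + 61 − 24·9 + 3·9^2 = $358. That is the break-even price.
Between these two prices the firm operates at a loss; above $358 it earns a profit.

Shutdown price = $13; break-even price = $358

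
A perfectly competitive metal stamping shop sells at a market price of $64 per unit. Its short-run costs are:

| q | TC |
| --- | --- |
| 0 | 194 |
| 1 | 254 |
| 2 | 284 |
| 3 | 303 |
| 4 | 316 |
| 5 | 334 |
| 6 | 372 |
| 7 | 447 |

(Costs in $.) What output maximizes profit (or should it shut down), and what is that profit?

q = 6; profit = $12

Profit at each row (π = 64q − TC): q=0: -194; q=1: -190; q=2: -156; q=3: -111; q=4: -60; q=5: -14; q=6: 12; q=7: 1.
Profit is maximized at q = 6. AVC there is 178/6 = $29.67 ≤ P, so producing beats shutting down (which would give -$194).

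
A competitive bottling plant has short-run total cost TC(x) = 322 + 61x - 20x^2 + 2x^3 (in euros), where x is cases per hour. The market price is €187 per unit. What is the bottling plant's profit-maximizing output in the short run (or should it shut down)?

Produce at x = 9

Strip out fixed cost: VC = 61x - 20x^2 + 2x^3. Then AVC = 61 - 20x + 2x^2 and MC = 61 - 40x + 6x^2.
AVC is minimized where dAVC/dx = -20 + 4x = 0, at x = 5; min AVC = 61 - 20·5 + 2·5^2 = €11.
P = €187 exceeds min AVC = €11, so the firm stays open.
Set P = MC: 187 = 61 - 40x + 6x^2 → -126 - 40x + 6x^2 = 0. The roots are x = -7/3 and x = 9; the profit-maximizing output is on the rising part of MC, so x* = 9.
Check: AVC at x = 9 is €43 ≤ P, so revenue covers variable cost.
Profit = P·x − TC = 187·9 − 709 = €974.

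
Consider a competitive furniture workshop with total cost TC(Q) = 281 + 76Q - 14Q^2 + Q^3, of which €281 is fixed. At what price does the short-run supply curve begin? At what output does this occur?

The shutdown price is the minimum of AVC. VC = 76Q - 14Q^2 + Q^3, so AVC = 76 - 14Q + Q^2.
dAVC/dQ = -14 + 2Q = 0 gives Q = 7. min AVC = 76 - 14·7 + 7^2 = 27.
For P < €27 the firm produces nothing.

€27 per unit, at Q = 7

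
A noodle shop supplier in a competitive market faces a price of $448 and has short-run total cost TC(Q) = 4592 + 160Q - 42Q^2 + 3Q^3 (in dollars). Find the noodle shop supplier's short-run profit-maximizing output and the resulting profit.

Profit = -$272 at Q = 12

AVC = 160 - 42Q + 3Q^2 has its minimum $13 at Q = 7; price $448 clears that bar, so the firm operates.
With MC = 160 - 84Q + 9Q^2, P = MC on the upward-sloping part at Q* = 12.
TR = 448·12 = 5376. TC = 4592 + 1056 = 5648. Profit = 5376 − 5648 = -$272.
By producing, the firm covers all variable cost plus $4320 of fixed cost; shutting down would lose the full $4592.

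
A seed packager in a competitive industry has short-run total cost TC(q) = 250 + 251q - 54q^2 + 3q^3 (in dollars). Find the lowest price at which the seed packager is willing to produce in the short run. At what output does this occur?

The shutdown price is the minimum of AVC. VC = 251q - 54q^2 + 3q^3, so AVC = 251 - 54q + 3q^2.
dAVC/dq = -54 + 6q = 0 gives q = 9. min AVC = 251 - 54·9 + 3·9^2 = 8.
The firm shuts down for any P below $8.

$8 per unit, at q = 9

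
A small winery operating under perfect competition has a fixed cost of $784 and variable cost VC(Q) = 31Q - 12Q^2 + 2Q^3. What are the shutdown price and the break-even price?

Shutdown price = min AVC. AVC = 31 - 12Q + 2Q^2, with vertex at Q = 3 and minimum $13.
ATC = 784/Q + 31 - 12Q + 2Q^2. Setting dATC/dQ = −784/Q^2 − 12 + 4Q = 0 gives Q = 7 (since 4·7^3 − 12·7^2 = 784).
min ATC = 784/7 + 31 − 12·7 + 2·7^2 = $157. That is the break-even price.
For $13 ≤ P < $157 the firm produces at a loss; below $13 it shuts down.

Shutdown price = $13; break-even price = $157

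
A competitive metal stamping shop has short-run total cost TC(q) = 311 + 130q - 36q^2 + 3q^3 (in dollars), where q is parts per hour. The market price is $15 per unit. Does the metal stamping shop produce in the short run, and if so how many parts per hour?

Strip out fixed cost: VC = 130q - 36q^2 + 3q^3. Then AVC = 130 - 36q + 3q^2 and MC = 130 - 72q + 9q^2.
AVC hits its minimum where MC = AVC, at q = 6, giving min AVC = 130 - 36·6 + 3·6^2 = $22.
With P < min AVC ($15 < $22), every unit sold adds to the loss.
Shutting down limits the loss to fixed cost, $311.

Shut down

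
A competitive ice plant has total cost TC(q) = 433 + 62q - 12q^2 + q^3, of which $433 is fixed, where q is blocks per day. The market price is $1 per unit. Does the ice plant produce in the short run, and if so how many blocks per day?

Shut down

From TC, MC = TC'(q) = 62 - 24q + 3q^2 and AVC = VC/q = 62 - 12q + q^2.
AVC is minimized where dAVC/dq = -12 + 2q = 0, at q = 6; min AVC = 62 - 12·6 + 6^2 = $26.
With P < min AVC ($1 < $26), every unit sold adds to the loss.
The firm minimizes its loss by shutting down and losing only its fixed cost of $433.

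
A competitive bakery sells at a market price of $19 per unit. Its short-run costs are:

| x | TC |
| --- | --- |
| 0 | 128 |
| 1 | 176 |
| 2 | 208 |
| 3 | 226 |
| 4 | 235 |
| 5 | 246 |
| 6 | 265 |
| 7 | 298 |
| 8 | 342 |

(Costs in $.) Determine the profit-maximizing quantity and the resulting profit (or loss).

Compute π = P·x − TC at each output: x=0: -128; x=1: -157; x=2: -170; x=3: -169; x=4: -159; x=5: -151; x=6: -151; x=7: -165; x=8: -190.
Profit is highest at x = 0. Equivalently, the lowest AVC in the table is 137/6 ≈ $22.83 at x = 6, and P = $19 falls below it — price never covers variable cost, so the firm shuts down and loses only its fixed cost.

x = 0 (shut down); profit = -$128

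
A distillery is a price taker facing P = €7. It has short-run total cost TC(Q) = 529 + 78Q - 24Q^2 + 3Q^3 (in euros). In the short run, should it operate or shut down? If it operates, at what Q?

Shut down

Variable cost is VC = 78Q - 24Q^2 + 3Q^3, so AVC = VC/Q = 78 - 24Q + 3Q^2 and MC = dTC/dQ = 78 - 48Q + 9Q^2.
AVC hits its minimum where MC = AVC, at Q = 4, giving min AVC = 78 - 24·4 + 3·4^2 = €30.
P = €7 lies below min AVC = €30; no output level covers variable cost.
Best response: produce nothing and absorb the €529 fixed cost.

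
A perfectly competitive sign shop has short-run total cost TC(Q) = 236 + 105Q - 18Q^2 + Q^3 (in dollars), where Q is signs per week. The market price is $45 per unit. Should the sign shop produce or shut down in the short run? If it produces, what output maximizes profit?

Variable cost is VC = 105Q - 18Q^2 + Q^3, so AVC = VC/Q = 105 - 18Q + Q^2 and MC = dTC/dQ = 105 - 36Q + 3Q^2.
AVC is minimized where dAVC/dQ = -18 + 2Q = 0, at Q = 9; min AVC = 105 - 18·9 + 9^2 = $24.
Since P = $45 ≥ min AVC = $24, price covers variable cost and the firm should produce.
Solving P = MC: 60 - 36Q + 3Q^2 = 0 ⇒ Q = 2 or 10. On the upward-sloping branch, Q* = 10.
Check: AVC at Q = 10 is $25 ≤ P, so revenue covers variable cost.
Profit = P·Q − TC = 45·10 − 486 = -$36, a loss, but smaller than the $236 fixed cost the firm would lose by shutting down.

Produce at Q = 10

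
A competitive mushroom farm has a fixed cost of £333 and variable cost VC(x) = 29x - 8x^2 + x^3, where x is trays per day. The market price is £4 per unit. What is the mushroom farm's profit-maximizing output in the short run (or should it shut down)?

Shut down

From TC, MC = TC'(x) = 29 - 16x + 3x^2 and AVC = VC/x = 29 - 8x + x^2.
The AVC parabola has its vertex at x = 8/2 = 4, where AVC = 29 - 8·4 + 4^2 = £13.
Since P = £4 < min AVC = £13, price fails to cover variable cost at any output.
The firm minimizes its loss by shutting down and losing only its fixed cost of £333.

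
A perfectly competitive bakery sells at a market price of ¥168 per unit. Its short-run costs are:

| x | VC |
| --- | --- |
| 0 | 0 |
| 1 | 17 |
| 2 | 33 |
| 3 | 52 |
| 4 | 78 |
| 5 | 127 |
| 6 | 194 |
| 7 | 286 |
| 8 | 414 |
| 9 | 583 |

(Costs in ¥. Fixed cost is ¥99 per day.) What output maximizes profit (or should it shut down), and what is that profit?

x = 8; profit = ¥831

Profit at each row (π = 168x − TC): x=0: -99; x=1: 52; x=2: 204; x=3: 353; x=4: 495; x=5: 614; x=6: 715; x=7: 791; x=8: 831; x=9: 830.
Profit is maximized at x = 8. AVC there is 414/8 = ¥51.75 ≤ P, so producing beats shutting down (which would give -¥99).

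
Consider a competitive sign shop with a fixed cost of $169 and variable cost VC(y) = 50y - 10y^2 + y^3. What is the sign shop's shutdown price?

The firm shuts down when price falls below the minimum of average variable cost. AVC = VC/y = 50 - 10y + y^2.
At the minimum of AVC, MC = AVC. MC = 50 - 20y + 3y^2; setting MC = AVC gives 2y^2 - 10y = 0, so y = 5. min AVC = 25.
The firm shuts down for any P below $25.

$25 per unit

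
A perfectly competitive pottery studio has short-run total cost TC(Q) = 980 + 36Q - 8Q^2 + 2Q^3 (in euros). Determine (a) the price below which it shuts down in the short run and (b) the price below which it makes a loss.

Shutdown price = €28; break-even price = €218

AVC = 36 - 8Q + 2Q^2; minimized at Q = 2, giving min AVC = €28. That is the shutdown price.
ATC = 980/Q + 36 - 8Q + 2Q^2. Setting dATC/dQ = −980/Q^2 − 8 + 4Q = 0 gives Q = 7 (since 4·7^3 − 8·7^2 = 980).
min ATC = 980/7 + 36 − 8·7 + 2·7^2 = €218. That is the break-even price.
Between these two prices the firm operates at a loss; above €218 it earns a profit.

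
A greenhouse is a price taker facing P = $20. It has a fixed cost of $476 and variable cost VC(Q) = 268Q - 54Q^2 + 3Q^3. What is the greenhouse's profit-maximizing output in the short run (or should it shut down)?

Shut down

Strip out fixed cost: VC = 268Q - 54Q^2 + 3Q^3. Then AVC = 268 - 54Q + 3Q^2 and MC = 268 - 108Q + 9Q^2.
The AVC parabola has its vertex at Q = 54/6 = 9, where AVC = 268 - 54·9 + 3·9^2 = $25.
With P < min AVC ($20 < $25), every unit sold adds to the loss.
Best response: produce nothing and absorb the $476 fixed cost.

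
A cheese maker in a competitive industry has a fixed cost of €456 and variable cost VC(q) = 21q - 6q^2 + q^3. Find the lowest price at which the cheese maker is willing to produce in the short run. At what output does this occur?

€12 per unit, at q = 3

The shutdown price is the minimum of AVC. VC = 21q - 6q^2 + q^3, so AVC = 21 - 6q + q^2.
dAVC/dq = -6 + 2q = 0 gives q = 3. min AVC = 21 - 6·3 + 3^2 = 12.
The firm shuts down for any P below €12.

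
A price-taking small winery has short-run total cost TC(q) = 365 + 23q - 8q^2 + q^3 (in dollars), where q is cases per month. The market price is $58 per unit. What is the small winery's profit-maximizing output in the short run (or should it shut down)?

Produce at q = 7

Strip out fixed cost: VC = 23q - 8q^2 + q^3. Then AVC = 23 - 8q + q^2 and MC = 23 - 16q + 3q^2.
AVC hits its minimum where MC = AVC, at q = 4, giving min AVC = 23 - 8·4 + 4^2 = $7.
Since P = $58 ≥ min AVC = $7, price covers variable cost and the firm should produce.
P = MC gives -35 - 16q + 3q^2 = 0, with roots -5/3 and 7. Take the larger (rising MC): q* = 7.
Check: AVC at q = 7 is $16 ≤ P, so revenue covers variable cost.
Profit = P·q − TC = 58·7 − 477 = -$71, a loss, but smaller than the $365 fixed cost the firm would lose by shutting down.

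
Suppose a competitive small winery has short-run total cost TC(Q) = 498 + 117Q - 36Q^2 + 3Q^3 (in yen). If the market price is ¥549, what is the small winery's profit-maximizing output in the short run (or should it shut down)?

Produce at Q = 12

Strip out fixed cost: VC = 117Q - 36Q^2 + 3Q^3. Then AVC = 117 - 36Q + 3Q^2 and MC = 117 - 72Q + 9Q^2.
The AVC parabola has its vertex at Q = 36/6 = 6, where AVC = 117 - 36·6 + 3·6^2 = ¥9.
Since P = ¥549 ≥ min AVC = ¥9, price covers variable cost and the firm should produce.
Set P = MC: 549 = 117 - 72Q + 9Q^2 → -432 - 72Q + 9Q^2 = 0. The roots are Q = -4 and Q = 12; the profit-maximizing output is on the rising part of MC, so Q* = 12.
Check: AVC at Q = 12 is ¥117 ≤ P, so revenue covers variable cost.
Profit = P·Q − TC = 549·12 − 1902 = ¥4686.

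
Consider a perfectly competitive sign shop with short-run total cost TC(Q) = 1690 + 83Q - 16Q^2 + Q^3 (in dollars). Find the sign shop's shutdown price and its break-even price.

AVC = 83 - 16Q + Q^2; minimized at Q = 8, giving min AVC = $19. That is the shutdown price.
ATC = 1690/Q + 83 - 16Q + Q^2. Setting dATC/dQ = −1690/Q^2 − 16 + 2Q = 0 gives Q = 13 (since 2·13^3 − 16·13^2 = 1690).
min ATC = 1690/13 + 83 − 16·13 + 13^2 = $174. That is the break-even price.
For $19 ≤ P < $174 the firm produces at a loss; below $19 it shuts down.

Shutdown price = $19; break-even price = $174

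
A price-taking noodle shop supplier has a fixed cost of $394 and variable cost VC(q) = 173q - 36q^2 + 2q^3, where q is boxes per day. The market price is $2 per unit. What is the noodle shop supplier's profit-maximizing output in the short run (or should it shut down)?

Shut down

Variable cost is VC = 173q - 36q^2 + 2q^3, so AVC = VC/q = 173 - 36q + 2q^2 and MC = dTC/dq = 173 - 72q + 6q^2.
AVC is minimized where dAVC/dq = -36 + 4q = 0, at q = 9; min AVC = 173 - 36·9 + 2·9^2 = $11.
With P < min AVC ($2 < $11), every unit sold adds to the loss.
Best response: produce nothing and absorb the $394 fixed cost.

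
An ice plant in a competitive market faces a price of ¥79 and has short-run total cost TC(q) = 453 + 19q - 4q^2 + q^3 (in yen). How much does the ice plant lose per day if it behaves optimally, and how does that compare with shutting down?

AVC = 19 - 4q + q^2; min AVC = ¥15 at q = 2. Since P = ¥79 ≥ min AVC, the firm produces.
MC = 19 - 8q + 3q^2. Setting P = MC and taking the root on the rising branch gives q* = 6.
TR = 79·6 = 474. TC = 453 + 186 = 639. Profit = 474 − 639 = -¥165.
By producing, the firm covers all variable cost plus ¥288 of fixed cost; shutting down would lose the full ¥453.

Profit = -¥165 at q = 6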